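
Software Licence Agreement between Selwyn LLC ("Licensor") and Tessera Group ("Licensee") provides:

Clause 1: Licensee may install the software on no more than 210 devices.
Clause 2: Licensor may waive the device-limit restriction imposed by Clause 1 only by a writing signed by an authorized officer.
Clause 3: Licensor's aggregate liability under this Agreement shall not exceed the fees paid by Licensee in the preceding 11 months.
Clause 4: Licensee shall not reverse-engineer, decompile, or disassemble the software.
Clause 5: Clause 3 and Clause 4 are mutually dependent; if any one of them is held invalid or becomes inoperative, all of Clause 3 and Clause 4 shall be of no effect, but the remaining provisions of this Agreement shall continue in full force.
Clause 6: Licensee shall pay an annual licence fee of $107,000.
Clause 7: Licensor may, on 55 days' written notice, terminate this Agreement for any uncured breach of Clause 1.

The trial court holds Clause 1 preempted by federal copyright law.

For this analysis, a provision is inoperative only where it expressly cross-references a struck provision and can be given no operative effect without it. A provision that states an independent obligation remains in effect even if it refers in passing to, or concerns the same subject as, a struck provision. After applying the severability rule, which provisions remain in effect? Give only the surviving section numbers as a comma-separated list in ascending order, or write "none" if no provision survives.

3, 4, 5, 6

Clause 1 is struck. Clause 2 merely fixes the waiver condition for Clause 1; with Clause 1 gone it has nothing to operate on and falls away. Clause 7 has no operative effect of its own apart from Clause 1 and is therefore inoperative. Clause 5 ties Clause 3 and Clause 4 together, but none of those is affected here; the remaining provisions continue in force under Clause 5. That leaves Clause 3, Clause 4, Clause 5, and Clause 6 in effect.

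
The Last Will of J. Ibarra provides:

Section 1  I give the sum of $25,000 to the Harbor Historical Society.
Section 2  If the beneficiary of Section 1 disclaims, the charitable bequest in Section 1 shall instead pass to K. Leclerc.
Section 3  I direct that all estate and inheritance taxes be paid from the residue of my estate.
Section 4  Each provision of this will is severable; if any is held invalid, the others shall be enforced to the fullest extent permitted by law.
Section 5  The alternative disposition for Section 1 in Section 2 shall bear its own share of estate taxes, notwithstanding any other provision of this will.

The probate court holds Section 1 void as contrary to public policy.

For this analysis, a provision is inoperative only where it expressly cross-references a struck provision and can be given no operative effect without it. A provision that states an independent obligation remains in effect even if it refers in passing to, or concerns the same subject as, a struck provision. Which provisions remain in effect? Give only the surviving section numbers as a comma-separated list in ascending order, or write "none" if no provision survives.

3, 4

Section 1 is struck. Section 2 merely fixes the alternative disposition for Section 1; with Section 1 gone it has nothing to operate on and falls away. Section 5 has no operative effect of its own apart from Section 2 and is therefore inoperative. Section 4 is a severability clause and preserves every provision that can still be given independent effect. That leaves Section 3 and Section 4 in effect.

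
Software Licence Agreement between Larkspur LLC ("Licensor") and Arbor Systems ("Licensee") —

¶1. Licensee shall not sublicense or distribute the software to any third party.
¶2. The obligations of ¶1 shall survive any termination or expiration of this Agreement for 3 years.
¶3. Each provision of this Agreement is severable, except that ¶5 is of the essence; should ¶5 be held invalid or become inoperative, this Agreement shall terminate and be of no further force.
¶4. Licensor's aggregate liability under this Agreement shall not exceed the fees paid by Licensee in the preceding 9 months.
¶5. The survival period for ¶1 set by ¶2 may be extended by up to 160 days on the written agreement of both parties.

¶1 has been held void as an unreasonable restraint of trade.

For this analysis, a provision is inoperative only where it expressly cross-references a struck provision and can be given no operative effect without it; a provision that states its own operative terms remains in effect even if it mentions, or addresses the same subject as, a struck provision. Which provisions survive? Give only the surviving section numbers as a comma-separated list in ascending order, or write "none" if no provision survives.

¶1 is struck. ¶2 merely fixes the survival period for ¶1; with ¶1 gone it has nothing to operate on and falls away. ¶5 has no operative effect of its own apart from ¶2 and is therefore inoperative. ¶3 makes ¶5 an essential term, and ¶5 has been rendered inoperative by the cascade; under ¶3, the entire Agreement is therefore void. No provision of the Agreement survives.

none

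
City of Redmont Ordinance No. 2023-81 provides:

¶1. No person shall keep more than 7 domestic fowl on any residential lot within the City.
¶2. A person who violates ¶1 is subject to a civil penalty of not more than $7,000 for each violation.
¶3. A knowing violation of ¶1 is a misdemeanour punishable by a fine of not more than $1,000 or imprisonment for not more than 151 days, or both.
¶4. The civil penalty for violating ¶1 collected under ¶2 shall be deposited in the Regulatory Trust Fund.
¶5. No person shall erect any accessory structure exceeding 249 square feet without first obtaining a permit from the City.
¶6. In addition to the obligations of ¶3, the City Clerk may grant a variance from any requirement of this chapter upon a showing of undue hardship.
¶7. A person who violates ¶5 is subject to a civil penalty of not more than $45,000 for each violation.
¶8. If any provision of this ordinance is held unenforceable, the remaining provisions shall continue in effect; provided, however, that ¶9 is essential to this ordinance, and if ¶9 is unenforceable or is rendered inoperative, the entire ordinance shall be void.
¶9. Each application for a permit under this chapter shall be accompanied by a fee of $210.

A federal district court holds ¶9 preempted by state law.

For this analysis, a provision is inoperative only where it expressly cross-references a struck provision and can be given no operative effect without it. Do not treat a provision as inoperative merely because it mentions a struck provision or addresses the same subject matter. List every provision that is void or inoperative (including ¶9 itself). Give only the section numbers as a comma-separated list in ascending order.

¶9 is struck. Nothing else in the ordinance is defined by reference to ¶9. ¶8 makes ¶9 an essential term, and ¶9 is the provision held invalid; under ¶8, the entire ordinance is therefore void. No provision of the ordinance survives.

1, 2, 3, 4, 5, 6, 7, 8, 9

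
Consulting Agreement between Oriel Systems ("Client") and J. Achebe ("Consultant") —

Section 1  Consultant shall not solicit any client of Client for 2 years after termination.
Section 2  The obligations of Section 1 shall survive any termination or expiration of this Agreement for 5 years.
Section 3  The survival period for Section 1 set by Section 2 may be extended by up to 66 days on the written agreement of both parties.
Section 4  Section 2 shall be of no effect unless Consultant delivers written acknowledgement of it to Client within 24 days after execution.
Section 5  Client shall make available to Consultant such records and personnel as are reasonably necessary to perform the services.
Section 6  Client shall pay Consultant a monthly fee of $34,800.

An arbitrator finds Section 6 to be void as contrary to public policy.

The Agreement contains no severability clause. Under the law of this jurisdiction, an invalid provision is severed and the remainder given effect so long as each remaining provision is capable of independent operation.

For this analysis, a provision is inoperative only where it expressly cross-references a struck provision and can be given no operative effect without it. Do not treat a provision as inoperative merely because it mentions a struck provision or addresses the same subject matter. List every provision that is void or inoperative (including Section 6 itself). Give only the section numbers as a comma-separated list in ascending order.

Section 6 is struck. Nothing else in the Agreement is defined by reference to Section 6. With no severability clause, the stated default rule severs what cannot stand and enforces each remaining provision that can operate on its own. The provisions still in force are Section 1, Section 2, Section 3, Section 4, and Section 5.

6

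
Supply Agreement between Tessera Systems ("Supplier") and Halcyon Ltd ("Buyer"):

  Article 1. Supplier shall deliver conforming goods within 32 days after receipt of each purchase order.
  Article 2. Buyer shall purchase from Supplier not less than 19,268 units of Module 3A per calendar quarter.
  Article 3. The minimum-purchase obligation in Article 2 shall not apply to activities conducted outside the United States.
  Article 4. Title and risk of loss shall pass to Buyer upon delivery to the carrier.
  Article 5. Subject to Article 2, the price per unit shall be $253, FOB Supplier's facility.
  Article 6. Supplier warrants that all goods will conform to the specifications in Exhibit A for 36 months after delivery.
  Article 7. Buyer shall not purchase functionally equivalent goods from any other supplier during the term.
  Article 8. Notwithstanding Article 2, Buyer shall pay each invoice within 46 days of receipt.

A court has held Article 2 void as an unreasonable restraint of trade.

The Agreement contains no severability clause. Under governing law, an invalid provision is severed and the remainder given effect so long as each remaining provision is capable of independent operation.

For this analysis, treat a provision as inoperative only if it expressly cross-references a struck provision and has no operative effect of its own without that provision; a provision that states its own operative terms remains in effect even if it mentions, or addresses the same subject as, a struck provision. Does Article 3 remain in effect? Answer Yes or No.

Article 2 is struck. The whole of Article 3 is the carve-out from the minimum-purchase obligation, defined by reference to Article 2, so Article 3 cannot stand once Article 2 is removed. Although Article 5 refers to Article 2, its operative terms do not depend on Article 2, so it remains in effect. Although Article 8 refers to Article 2, its operative terms do not depend on Article 2, so it remains in effect. Under the stated default rule, only provisions that cannot operate independently fall away; the rest are enforced. The provisions still in force are Article 1, Article 4, Article 5, Article 6, Article 7, and Article 8. Article 3 is among the inoperative provisions, so the answer is no.

No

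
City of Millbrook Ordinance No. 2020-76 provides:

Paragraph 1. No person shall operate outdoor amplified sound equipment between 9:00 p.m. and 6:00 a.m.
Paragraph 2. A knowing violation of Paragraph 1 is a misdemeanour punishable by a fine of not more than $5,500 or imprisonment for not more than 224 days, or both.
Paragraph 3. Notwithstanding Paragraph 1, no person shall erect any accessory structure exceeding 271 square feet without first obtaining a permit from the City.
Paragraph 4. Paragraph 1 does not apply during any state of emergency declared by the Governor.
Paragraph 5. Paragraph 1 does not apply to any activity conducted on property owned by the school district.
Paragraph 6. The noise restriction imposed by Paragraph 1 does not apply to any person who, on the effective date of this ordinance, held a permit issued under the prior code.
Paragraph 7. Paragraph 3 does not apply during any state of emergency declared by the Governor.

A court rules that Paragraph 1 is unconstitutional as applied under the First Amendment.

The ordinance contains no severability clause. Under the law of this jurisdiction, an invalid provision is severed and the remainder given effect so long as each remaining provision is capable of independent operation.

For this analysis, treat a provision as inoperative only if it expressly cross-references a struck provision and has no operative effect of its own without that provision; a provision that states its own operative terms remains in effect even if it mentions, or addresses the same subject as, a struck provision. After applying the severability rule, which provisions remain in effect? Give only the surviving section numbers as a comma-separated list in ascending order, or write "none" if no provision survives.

Paragraph 1 is struck. The only function of Paragraph 2 is the criminal penalty for violating Paragraph 1, so it cannot stand once Paragraph 1 is removed. Paragraph 4 operates only by reference to Paragraph 1, so it falls with Paragraph 1. Paragraph 5 operates only by reference to Paragraph 1, so it falls with Paragraph 1. Paragraph 6 has no operative effect of its own apart from Paragraph 1 and is therefore inoperative. Paragraph 3 mentions Paragraph 1 but its own obligation stands independently of Paragraph 1, so Paragraph 3 is not affected. With no severability clause, the stated default rule severs what cannot stand and enforces each remaining provision that can operate on its own. That leaves Paragraph 3 and Paragraph 7 in effect.

3, 7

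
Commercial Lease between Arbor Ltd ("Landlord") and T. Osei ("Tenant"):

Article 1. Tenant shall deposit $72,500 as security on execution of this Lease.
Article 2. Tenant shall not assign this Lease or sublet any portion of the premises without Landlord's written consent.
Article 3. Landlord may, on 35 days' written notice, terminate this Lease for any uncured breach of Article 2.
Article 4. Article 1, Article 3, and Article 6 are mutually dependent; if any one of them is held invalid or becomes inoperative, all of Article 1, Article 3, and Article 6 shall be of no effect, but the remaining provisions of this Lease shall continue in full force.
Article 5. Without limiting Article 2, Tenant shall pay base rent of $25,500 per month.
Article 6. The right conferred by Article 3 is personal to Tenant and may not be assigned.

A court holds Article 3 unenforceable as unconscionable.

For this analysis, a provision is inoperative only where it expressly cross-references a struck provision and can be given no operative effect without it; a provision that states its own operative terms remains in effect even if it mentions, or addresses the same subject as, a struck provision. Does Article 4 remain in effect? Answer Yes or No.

Yes

Article 3 is struck. Article 6 operates only by reference to Article 3, so it falls with Article 3. Article 4 declares Article 1, Article 3, and Article 6 mutually dependent; since one of them has fallen, all of them are of no effect. That brings down Article 1 as well. The remainder continues in force under Article 4. Article 2, Article 4, and Article 5 remain in effect. Article 4 is among the surviving provisions, so the answer is yes.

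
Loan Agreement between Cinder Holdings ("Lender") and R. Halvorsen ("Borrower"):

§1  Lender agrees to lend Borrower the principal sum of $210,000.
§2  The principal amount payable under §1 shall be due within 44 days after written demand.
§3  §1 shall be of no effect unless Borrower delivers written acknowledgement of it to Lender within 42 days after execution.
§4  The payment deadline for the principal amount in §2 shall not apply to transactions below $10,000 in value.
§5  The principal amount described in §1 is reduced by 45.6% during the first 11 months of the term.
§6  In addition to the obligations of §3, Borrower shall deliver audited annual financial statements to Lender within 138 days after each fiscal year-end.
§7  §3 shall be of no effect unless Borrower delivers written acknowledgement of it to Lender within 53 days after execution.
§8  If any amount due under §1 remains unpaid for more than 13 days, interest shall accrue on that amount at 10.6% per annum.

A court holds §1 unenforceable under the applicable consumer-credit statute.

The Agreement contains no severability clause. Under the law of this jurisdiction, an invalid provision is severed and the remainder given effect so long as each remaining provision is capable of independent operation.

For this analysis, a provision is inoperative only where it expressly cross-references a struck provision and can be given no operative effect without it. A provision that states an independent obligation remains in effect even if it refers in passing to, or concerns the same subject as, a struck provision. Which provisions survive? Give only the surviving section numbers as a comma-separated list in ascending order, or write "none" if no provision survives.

6

§1 is struck. The whole of §2 is the payment deadline for the principal amount, defined by reference to §1, so §2 cannot stand once §1 is removed. The only function of §3 is the acknowledgement condition for §1, so it cannot stand once §1 is removed. §5 operates only by reference to §1, so it falls with §1. §8 does nothing except set the default interest on the principal amount by reference to §1; with §1 gone it has no independent effect and is inoperative. The whole of §4 is the carve-out from the payment deadline for the principal amount, defined by reference to §2, so §4 cannot stand once §2 is removed. §7 operates only by reference to §3, so it falls with §3. Although §6 refers to §3, its operative terms do not depend on §3, so it remains in effect. With no severability clause, the stated default rule severs what cannot stand and enforces each remaining provision that can operate on its own. Only §6 remains in effect.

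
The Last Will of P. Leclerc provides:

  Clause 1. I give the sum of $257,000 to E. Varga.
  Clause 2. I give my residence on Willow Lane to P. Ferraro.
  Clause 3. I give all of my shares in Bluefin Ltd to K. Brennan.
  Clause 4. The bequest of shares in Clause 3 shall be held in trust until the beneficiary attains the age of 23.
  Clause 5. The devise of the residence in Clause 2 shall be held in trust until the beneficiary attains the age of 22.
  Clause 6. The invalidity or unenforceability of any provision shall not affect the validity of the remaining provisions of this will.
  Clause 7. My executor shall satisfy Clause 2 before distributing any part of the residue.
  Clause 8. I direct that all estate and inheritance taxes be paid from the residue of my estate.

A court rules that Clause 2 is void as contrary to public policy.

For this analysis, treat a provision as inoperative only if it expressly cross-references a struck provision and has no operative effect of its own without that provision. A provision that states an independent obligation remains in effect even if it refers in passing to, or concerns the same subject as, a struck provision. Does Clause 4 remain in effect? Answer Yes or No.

Yes

Clause 2 is struck. Clause 5 operates only by reference to Clause 2, so it falls with Clause 2. Clause 7 operates only by reference to Clause 2, so it falls with Clause 2. Clause 6 is a severability clause and preserves every provision that can still be given independent effect. That leaves Clause 1, Clause 3, Clause 4, Clause 6, and Clause 8 in effect. Clause 4 is among the surviving provisions, so the answer is yes.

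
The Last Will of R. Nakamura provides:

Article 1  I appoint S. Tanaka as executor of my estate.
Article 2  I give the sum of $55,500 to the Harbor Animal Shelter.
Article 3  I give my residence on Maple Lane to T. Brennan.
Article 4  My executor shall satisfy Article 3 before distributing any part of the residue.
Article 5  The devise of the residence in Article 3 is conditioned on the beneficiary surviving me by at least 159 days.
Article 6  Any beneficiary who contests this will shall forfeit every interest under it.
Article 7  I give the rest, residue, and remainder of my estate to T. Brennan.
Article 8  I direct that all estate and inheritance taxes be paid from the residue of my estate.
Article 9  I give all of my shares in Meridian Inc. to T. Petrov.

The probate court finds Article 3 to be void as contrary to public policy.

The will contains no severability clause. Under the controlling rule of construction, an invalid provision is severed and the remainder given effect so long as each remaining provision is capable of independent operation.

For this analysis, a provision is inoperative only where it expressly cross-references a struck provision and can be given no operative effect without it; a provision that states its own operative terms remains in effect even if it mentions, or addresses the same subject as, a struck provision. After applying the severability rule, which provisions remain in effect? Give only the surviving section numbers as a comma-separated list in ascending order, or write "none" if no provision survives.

1, 2, 6, 7, 8, 9

Article 3 is struck. The only function of Article 4 is the priority direction for Article 3, so it cannot stand once Article 3 is removed. The only function of Article 5 is the survivorship condition on Article 3, so it cannot stand once Article 3 is removed. With no severability clause, the stated default rule severs what cannot stand and enforces each remaining provision that can operate on its own. Article 1, Article 2, Article 6, Article 7, Article 8, and Article 9 remain in effect.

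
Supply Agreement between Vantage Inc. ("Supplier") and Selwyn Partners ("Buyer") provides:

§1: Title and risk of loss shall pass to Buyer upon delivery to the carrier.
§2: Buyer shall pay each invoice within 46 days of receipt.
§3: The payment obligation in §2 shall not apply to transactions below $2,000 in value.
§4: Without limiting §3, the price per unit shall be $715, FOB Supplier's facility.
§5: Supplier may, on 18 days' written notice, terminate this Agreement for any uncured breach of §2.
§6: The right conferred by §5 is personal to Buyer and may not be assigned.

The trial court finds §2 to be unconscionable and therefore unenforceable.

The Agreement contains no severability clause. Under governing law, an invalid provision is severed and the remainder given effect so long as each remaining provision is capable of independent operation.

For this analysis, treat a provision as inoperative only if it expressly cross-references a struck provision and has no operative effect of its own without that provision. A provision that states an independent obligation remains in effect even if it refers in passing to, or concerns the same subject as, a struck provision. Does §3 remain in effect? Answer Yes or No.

§2 is struck. §3 does nothing except set the carve-out from the payment obligation by reference to §2; with §2 gone it has no independent effect and is inoperative. §5 operates only by reference to §2, so it falls with §2. The only function of §6 is the non-assignment of §5, so it cannot stand once §5 is removed. §4 mentions §3 but its own obligation stands independently of §3, so §4 is not affected. Under the stated default rule, only provisions that cannot operate independently fall away; the rest are enforced. The provisions still in force are §1 and §4. §3 is among the inoperative provisions, so the answer is no.

No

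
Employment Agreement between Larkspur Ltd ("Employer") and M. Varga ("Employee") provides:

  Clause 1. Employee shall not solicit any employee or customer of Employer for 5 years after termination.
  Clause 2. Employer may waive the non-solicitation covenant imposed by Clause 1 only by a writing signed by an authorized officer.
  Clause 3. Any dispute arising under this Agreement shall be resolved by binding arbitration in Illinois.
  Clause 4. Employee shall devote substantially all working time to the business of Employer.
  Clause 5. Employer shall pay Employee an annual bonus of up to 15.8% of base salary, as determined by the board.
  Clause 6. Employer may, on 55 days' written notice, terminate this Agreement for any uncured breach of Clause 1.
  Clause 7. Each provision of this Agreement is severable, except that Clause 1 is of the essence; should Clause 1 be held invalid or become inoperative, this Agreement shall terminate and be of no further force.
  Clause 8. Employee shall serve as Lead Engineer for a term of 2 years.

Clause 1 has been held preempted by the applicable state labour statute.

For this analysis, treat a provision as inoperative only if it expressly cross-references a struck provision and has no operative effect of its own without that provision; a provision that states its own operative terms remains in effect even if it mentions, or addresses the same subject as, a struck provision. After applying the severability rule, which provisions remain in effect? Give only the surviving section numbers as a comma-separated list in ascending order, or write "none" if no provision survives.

none

Clause 1 is struck. Clause 2 operates only by reference to Clause 1, so it falls with Clause 1. The only function of Clause 6 is the termination right for breach of Clause 1, so it cannot stand once Clause 1 is removed. Clause 7 makes Clause 1 an essential term, and Clause 1 is the provision held invalid; under Clause 7, the entire Agreement is therefore void. No provision of the Agreement survives.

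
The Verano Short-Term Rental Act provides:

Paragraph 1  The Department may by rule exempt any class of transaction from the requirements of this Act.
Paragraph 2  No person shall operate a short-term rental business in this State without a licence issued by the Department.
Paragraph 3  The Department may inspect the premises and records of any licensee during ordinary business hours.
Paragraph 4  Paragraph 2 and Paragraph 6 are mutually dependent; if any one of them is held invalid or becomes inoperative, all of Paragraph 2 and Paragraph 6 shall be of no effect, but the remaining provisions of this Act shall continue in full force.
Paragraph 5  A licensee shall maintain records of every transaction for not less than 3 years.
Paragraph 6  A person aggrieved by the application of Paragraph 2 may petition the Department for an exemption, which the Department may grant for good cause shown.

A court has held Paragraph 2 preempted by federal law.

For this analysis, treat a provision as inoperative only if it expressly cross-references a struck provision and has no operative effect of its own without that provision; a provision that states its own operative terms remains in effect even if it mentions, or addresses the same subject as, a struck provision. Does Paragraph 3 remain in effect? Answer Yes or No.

Paragraph 2 is struck. The only function of Paragraph 6 is the exemption procedure for Paragraph 2, so it cannot stand once Paragraph 2 is removed. Paragraph 4 declares Paragraph 2 and Paragraph 6 mutually dependent; since one of them has fallen, all of them are of no effect. The remainder continues in force under Paragraph 4. That leaves Paragraph 1, Paragraph 3, Paragraph 4, and Paragraph 5 in effect. Paragraph 3 is among the surviving provisions, so the answer is yes.

Yes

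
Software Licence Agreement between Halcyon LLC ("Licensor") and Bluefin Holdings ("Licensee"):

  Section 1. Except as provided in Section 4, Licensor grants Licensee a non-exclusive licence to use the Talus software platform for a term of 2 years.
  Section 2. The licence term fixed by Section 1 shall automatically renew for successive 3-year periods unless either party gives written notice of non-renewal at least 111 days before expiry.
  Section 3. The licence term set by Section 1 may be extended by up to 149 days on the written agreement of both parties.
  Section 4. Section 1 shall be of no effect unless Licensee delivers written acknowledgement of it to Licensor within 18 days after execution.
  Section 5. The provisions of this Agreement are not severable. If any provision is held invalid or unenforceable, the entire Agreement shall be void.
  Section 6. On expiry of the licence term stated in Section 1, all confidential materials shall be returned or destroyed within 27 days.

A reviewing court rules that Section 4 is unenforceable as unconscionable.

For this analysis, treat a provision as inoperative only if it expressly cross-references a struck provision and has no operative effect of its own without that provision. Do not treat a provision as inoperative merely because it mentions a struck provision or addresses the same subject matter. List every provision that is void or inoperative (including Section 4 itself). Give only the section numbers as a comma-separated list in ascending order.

Section 4 is struck. Nothing else in the Agreement is defined by reference to Section 4. Section 5 provides that the Agreement is not severable, so the invalidity of any one provision voids the entire Agreement. No provision of the Agreement survives.

1, 2, 3, 4, 5, 6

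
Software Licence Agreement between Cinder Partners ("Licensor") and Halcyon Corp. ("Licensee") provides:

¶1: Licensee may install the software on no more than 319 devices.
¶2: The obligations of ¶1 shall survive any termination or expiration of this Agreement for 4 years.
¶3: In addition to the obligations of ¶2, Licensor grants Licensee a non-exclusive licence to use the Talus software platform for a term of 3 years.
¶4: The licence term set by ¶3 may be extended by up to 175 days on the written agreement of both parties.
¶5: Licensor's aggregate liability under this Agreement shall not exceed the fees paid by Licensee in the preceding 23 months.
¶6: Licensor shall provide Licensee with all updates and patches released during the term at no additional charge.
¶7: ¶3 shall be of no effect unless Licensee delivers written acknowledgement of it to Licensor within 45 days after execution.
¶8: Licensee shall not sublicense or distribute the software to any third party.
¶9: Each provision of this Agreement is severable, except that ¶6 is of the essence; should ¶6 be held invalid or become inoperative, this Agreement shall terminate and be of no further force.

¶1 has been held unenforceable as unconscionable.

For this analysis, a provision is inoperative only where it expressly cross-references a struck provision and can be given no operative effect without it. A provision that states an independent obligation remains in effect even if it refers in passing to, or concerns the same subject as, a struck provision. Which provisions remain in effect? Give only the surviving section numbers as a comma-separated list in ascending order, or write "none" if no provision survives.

¶1 is struck. The only function of ¶2 is the survival period for ¶1, so it cannot stand once ¶1 is removed. Although ¶3 refers to ¶2, its operative terms do not depend on ¶2, so it remains in effect. ¶9 makes ¶6 an essential term, but ¶6 is unaffected, so the severability proviso in ¶9 preserves the remaining provisions. The provisions still in force are ¶3, ¶4, ¶5, ¶6, ¶7, ¶8, and ¶9.

3, 4, 5, 6, 7, 8, 9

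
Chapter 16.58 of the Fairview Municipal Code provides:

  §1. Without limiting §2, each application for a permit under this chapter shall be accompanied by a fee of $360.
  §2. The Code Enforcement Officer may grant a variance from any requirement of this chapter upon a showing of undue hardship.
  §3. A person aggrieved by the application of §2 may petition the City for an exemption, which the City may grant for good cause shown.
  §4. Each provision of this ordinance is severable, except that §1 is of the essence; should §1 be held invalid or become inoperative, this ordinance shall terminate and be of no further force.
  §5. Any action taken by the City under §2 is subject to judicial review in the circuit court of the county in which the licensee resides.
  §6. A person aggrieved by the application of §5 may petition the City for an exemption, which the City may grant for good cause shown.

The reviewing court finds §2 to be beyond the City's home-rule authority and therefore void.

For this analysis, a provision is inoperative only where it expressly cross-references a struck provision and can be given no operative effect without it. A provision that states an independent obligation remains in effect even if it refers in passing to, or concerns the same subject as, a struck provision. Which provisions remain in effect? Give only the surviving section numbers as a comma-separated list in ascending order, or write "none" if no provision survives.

1, 4

§2 is struck. §3 merely fixes the exemption procedure for §2; with §2 gone it has nothing to operate on and falls away. §5 operates only by reference to §2, so it falls with §2. §6 operates only by reference to §5, so it falls with §5. §1 mentions §2 but its own obligation stands independently of §2, so §1 is not affected. §4 makes §1 an essential term, but §1 is unaffected, so the severability proviso in §4 preserves the remaining provisions. The provisions still in force are §1 and §4.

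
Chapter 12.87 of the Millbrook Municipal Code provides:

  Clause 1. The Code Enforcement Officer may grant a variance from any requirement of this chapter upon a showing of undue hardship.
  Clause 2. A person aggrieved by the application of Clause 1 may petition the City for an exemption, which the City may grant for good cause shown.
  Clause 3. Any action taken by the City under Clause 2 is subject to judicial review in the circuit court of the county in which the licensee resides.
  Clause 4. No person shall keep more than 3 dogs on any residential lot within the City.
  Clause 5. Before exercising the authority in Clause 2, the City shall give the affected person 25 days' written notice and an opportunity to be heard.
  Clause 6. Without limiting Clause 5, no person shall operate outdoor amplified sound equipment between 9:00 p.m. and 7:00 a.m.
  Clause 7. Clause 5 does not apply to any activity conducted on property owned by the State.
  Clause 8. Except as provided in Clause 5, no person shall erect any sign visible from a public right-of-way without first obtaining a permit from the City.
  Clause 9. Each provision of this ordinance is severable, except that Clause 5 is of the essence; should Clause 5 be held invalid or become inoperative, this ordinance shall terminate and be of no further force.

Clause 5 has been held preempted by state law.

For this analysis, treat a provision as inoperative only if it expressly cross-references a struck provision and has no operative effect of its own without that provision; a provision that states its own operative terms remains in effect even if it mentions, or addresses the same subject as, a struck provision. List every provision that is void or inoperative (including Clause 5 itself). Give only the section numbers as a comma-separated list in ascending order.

Clause 5 is struck. Clause 7 operates only by reference to Clause 5, so it falls with Clause 5. Clause 9 makes Clause 5 an essential term, and Clause 5 is the provision held invalid; under Clause 9, the entire ordinance is therefore void. No provision of the ordinance survives.

1, 2, 3, 4, 5, 6, 7, 8, 9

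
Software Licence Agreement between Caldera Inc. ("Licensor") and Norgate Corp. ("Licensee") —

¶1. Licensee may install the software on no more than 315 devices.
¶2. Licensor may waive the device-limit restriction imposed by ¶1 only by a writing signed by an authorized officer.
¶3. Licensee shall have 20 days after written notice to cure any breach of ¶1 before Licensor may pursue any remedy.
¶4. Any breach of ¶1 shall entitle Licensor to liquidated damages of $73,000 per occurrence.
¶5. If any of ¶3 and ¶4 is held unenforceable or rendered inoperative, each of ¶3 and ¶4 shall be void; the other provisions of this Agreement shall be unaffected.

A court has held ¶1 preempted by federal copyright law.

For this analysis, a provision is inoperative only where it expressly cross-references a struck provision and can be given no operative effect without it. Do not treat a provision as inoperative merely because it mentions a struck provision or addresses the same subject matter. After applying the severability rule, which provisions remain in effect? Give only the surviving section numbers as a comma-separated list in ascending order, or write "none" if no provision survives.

5

¶1 is struck. ¶2 has no operative effect of its own apart from ¶1 and is therefore inoperative. The only function of ¶3 is the cure period for breach of ¶1, so it cannot stand once ¶1 is removed. ¶4 has no operative effect of its own apart from ¶1 and is therefore inoperative. ¶5 declares ¶3 and ¶4 mutually dependent; since one of them has fallen, all of them are of no effect. The remainder continues in force under ¶5. Only ¶5 remains in effect.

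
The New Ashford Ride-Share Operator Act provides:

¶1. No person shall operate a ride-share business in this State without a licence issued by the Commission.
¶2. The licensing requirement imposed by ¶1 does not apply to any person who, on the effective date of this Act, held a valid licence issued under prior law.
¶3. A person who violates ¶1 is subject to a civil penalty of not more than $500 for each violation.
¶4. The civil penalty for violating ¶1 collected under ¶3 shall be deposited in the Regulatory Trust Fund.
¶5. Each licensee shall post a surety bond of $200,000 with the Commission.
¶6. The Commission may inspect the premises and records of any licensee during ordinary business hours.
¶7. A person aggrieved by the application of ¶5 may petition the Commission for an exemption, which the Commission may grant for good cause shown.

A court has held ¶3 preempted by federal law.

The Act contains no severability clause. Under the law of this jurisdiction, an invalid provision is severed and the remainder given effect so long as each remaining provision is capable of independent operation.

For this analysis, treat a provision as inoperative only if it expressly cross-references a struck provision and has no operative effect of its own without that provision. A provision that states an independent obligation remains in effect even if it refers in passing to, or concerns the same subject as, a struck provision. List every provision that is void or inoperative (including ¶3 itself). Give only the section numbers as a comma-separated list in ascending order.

¶3 is struck. ¶4 does nothing except set the disposition of the civil penalty for violating ¶1 by reference to ¶3; with ¶3 gone it has no independent effect and is inoperative. With no severability clause, the stated default rule severs what cannot stand and enforces each remaining provision that can operate on its own. That leaves ¶1, ¶2, ¶5, ¶6, and ¶7 in effect.

3, 4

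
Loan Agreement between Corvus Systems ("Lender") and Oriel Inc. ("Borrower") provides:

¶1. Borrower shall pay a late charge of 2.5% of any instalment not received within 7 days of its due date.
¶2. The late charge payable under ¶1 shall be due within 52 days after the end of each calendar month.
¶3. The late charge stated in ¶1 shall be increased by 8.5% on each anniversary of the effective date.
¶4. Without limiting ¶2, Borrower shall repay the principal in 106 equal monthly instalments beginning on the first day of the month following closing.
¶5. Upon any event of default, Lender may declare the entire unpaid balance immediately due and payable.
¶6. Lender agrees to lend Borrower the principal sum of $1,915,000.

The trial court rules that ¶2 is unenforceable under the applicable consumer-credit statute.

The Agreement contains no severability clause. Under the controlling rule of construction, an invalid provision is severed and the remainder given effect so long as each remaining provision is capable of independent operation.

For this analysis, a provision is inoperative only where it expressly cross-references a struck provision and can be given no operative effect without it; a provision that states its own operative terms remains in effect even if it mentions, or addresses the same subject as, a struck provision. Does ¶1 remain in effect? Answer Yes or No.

¶2 is struck. ¶4 mentions ¶2 but its own obligation stands independently of ¶2, so ¶4 is not affected. Nothing else in the Agreement is defined by reference to ¶2. With no severability clause, the stated default rule severs what cannot stand and enforces each remaining provision that can operate on its own. The provisions still in force are ¶1, ¶3, ¶4, ¶5, and ¶6. ¶1 is among the surviving provisions, so the answer is yes.

Yes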